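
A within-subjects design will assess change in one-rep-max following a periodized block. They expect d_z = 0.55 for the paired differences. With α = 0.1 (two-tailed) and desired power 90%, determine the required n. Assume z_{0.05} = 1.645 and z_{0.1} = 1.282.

n = 29 pairs

For a paired (one-sample on differences) test: n = ((z_{α/2} + z_β) / d)².
z_{α/2} + z_β = 1.645 + 1.282 = 2.927.
n = (2.927 / 0.55)² = 5.322² = 28.32.
Round up.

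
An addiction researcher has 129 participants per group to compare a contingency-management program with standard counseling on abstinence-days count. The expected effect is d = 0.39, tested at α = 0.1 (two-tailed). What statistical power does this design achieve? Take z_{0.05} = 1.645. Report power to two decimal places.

For two equal groups, power = Φ(d·√(n/2) − z_{α/2}).
d·√(n/2) = 0.39 × √(129/2) = 0.39 × 8.031 = 3.132.
z_β = 3.132 − 1.645 = 1.487.
Power = Φ(1.487) = 0.932.

power ≈ 0.93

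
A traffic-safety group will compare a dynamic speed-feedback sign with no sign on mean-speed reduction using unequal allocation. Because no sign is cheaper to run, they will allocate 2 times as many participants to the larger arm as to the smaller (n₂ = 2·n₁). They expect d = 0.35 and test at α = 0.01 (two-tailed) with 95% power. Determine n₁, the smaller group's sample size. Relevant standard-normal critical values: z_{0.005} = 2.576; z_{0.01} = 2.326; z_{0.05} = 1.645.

n₁ = 219

With allocation ratio k = n₂/n₁ = 2, Var(x̄₁−x̄₂) = σ²(1/n₁ + 1/(k·n₁)) = σ²·(k+1)/(k·n₁).
So n₁ = (1 + 1/k)·((z_{α/2} + z_β)/d)² = 1.500 × (4.221/0.35)².
n₁ = 1.500 × 145.44 = 218.2.
Round up: n₁ = 219, giving n₂ = 2 × 219 = 438.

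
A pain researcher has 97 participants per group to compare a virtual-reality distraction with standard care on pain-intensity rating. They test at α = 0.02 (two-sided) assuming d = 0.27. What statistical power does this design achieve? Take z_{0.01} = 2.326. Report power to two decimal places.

power ≈ 0.33

For two equal groups, power = Φ(d·√(n/2) − z_{α/2}).
d·√(n/2) = 0.27 × √(97/2) = 0.27 × 6.964 = 1.880.
z_β = 1.880 − 2.326 = -0.446.
Power = Φ(-0.446) = 0.328.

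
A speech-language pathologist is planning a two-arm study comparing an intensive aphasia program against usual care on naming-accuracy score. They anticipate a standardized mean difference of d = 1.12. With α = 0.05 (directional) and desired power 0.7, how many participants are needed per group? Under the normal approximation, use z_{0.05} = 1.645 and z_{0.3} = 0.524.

For two independent groups with equal n: n = 2·((z_{α} + z_β) / d)².
z_{α} + z_β = 1.645 + 0.524 = 2.169.
n = 2 × (2.169 / 1.12)² = 2 × 1.937² = 2 × 3.75 = 7.5.
Round up to the next whole participant.

n = 8 per group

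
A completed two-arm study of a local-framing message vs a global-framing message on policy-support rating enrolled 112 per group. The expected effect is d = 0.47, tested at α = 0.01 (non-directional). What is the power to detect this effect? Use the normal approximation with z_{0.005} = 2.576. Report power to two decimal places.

For two equal groups, power = Φ(d·√(n/2) − z_{α/2}).
d·√(n/2) = 0.47 × √(112/2) = 0.47 × 7.483 = 3.517.
z_β = 3.517 − 2.576 = 0.941.
Power = Φ(0.941) = 0.827.

power ≈ 0.83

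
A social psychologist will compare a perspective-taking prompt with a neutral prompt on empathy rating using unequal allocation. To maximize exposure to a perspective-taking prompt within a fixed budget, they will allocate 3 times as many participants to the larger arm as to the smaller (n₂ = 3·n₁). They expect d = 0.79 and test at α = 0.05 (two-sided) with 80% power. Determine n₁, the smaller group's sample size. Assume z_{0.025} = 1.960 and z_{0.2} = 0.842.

n₁ = 17

With allocation ratio k = n₂/n₁ = 3, Var(x̄₁−x̄₂) = σ²(1/n₁ + 1/(k·n₁)) = σ²·(k+1)/(k·n₁).
So n₁ = (1 + 1/k)·((z_{α/2} + z_β)/d)² = 1.333 × (2.802/0.79)².
n₁ = 1.333 × 12.58 = 16.8.
Round up: n₁ = 17, giving n₂ = 3 × 17 = 51.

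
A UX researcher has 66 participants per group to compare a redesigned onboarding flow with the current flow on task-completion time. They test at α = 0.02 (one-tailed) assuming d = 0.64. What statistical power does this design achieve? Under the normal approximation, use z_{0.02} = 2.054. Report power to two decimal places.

power ≈ 0.95

For two equal groups, power = Φ(d·√(n/2) − z_{α}).
d·√(n/2) = 0.64 × √(66/2) = 0.64 × 5.745 = 3.677.
z_β = 3.677 − 2.054 = 1.623.
Power = Φ(1.623) = 0.948.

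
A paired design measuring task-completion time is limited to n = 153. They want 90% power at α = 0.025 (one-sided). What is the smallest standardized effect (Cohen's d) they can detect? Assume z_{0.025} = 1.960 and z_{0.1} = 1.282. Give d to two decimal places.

d_min ≈ 0.26

For a single sample (or paired design) of n = 153: d_min = (z_{α} + z_β)/√n.
z-sum = 1.960 + 1.282 = 3.242.
d_min = 3.242 / √153 = 3.242 / 12.369 = 0.262.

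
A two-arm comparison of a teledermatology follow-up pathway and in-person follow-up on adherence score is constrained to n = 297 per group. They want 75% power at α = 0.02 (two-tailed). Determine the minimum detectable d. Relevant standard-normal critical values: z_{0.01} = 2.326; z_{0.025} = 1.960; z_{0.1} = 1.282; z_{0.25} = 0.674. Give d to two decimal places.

For two independent groups of n = 297 each: d_min = (z_{α/2} + z_β)·√(2/n).
z-sum = 2.326 + 0.674 = 3.000.
d_min = 3.000 × √(2/297) = 3.000 × 0.0821 = 0.246.

d_min ≈ 0.25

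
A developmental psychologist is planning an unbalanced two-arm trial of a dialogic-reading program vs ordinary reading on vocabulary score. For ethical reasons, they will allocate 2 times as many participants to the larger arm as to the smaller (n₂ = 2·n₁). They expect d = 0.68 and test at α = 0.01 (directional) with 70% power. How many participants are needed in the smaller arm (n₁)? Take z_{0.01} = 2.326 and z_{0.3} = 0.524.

With allocation ratio k = n₂/n₁ = 2, Var(x̄₁−x̄₂) = σ²(1/n₁ + 1/(k·n₁)) = σ²·(k+1)/(k·n₁).
So n₁ = (1 + 1/k)·((z_{α} + z_β)/d)² = 1.500 × (2.850/0.68)².
n₁ = 1.500 × 17.57 = 26.3.
Round up: n₁ = 27, giving n₂ = 2 × 27 = 54.

n₁ = 27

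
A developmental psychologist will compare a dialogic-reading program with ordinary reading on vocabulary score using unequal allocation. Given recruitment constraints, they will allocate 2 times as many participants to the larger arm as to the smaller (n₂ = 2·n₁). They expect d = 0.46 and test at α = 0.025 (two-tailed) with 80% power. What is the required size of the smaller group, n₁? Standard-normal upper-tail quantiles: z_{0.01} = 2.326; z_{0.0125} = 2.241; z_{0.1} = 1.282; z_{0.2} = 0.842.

n₁ = 68

With allocation ratio k = n₂/n₁ = 2, Var(x̄₁−x̄₂) = σ²(1/n₁ + 1/(k·n₁)) = σ²·(k+1)/(k·n₁).
So n₁ = (1 + 1/k)·((z_{α/2} + z_β)/d)² = 1.500 × (3.083/0.46)².
n₁ = 1.500 × 44.92 = 67.4.
Round up: n₁ = 68, giving n₂ = 2 × 68 = 136.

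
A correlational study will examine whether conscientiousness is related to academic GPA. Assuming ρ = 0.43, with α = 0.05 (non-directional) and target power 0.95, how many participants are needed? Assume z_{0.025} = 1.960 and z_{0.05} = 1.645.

n = 65

Fisher's z: C = ½·ln((1+r)/(1−r)) = ½·ln(2.5088) = 0.4599.
n = ((z_{α/2} + z_β)/C)² + 3.
(1.960 + 1.645) / 0.4599 = 3.605 / 0.4599 = 7.839.
n = 7.839² + 3 = 61.44 + 3 = 64.4.
Round up.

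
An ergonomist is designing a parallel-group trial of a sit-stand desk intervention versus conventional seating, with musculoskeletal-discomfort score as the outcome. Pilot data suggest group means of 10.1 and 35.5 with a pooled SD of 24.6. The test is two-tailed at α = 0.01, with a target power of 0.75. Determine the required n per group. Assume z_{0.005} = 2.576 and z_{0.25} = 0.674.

n = 20 per group

Cohen's d = |M₁ − M₂| / SD_pooled = |10.1 − 35.5| / 24.6 = 25.4 / 24.6 = 1.033.
For two independent groups with equal n: n = 2·((z_{α/2} + z_β) / d)².
z_{α/2} + z_β = 2.576 + 0.674 = 3.250.
n = 2 × (3.250 / 1.033)² = 2 × 3.146² = 2 × 9.90 = 19.8.
Round up to the next whole participant.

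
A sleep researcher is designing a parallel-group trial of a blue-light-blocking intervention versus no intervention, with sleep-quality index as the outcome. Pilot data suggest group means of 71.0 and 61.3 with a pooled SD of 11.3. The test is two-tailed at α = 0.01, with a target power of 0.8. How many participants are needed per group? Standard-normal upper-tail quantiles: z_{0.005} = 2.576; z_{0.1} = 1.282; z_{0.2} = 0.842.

n = 32 per group

Cohen's d = |M₁ − M₂| / SD_pooled = |71.0 − 61.3| / 11.3 = 9.7 / 11.3 = 0.858.
For two independent groups with equal n: n = 2·((z_{α/2} + z_β) / d)².
z_{α/2} + z_β = 2.576 + 0.842 = 3.418.
n = 2 × (3.418 / 0.858)² = 2 × 3.984² = 2 × 15.87 = 31.7.
Round up to the next whole participant.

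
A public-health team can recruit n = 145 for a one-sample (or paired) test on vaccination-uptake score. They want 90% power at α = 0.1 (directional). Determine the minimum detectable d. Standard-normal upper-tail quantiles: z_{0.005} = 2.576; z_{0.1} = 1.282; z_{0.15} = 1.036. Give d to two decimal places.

For a single sample (or paired design) of n = 145: d_min = (z_{α} + z_β)/√n.
z-sum = 1.282 + 1.282 = 2.564.
d_min = 2.564 / √145 = 2.564 / 12.042 = 0.213.

d_min ≈ 0.21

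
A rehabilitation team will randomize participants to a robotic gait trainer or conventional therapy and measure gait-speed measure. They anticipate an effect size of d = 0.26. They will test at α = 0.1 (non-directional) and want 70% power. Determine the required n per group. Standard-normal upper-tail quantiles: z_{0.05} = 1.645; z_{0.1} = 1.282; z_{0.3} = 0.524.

n = 140 per group

For two independent groups with equal n: n = 2·((z_{α/2} + z_β) / d)².
z_{α/2} + z_β = 1.645 + 0.524 = 2.169.
n = 2 × (2.169 / 0.26)² = 2 × 8.342² = 2 × 69.59 = 139.2.
Round up to the next whole participant.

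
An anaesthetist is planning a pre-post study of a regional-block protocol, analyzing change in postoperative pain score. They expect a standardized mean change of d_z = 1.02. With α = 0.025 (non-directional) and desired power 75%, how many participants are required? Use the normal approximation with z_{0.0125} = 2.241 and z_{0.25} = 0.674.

n = 9 pairs

For a paired (one-sample on differences) test: n = ((z_{α/2} + z_β) / d)².
z_{α/2} + z_β = 2.241 + 0.674 = 2.915.
n = (2.915 / 1.02)² = 2.858² = 8.17.
Round up.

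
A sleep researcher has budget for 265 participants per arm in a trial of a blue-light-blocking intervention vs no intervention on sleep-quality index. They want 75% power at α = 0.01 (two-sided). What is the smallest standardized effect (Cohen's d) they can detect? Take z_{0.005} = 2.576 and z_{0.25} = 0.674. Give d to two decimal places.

For two independent groups of n = 265 each: d_min = (z_{α/2} + z_β)·√(2/n).
z-sum = 2.576 + 0.674 = 3.250.
d_min = 3.250 × √(2/265) = 3.250 × 0.0869 = 0.282.

d_min ≈ 0.28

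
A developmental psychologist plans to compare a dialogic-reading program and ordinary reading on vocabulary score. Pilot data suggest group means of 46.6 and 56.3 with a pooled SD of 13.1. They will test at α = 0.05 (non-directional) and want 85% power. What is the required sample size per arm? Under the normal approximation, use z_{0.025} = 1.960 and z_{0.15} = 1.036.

Cohen's d = |M₁ − M₂| / SD_pooled = |46.6 − 56.3| / 13.1 = 9.7 / 13.1 = 0.740.
For two independent groups with equal n: n = 2·((z_{α/2} + z_β) / d)².
z_{α/2} + z_β = 1.960 + 1.036 = 2.996.
n = 2 × (2.996 / 0.740)² = 2 × 4.049² = 2 × 16.39 = 32.8.
Round up to the next whole participant.

n = 33 per group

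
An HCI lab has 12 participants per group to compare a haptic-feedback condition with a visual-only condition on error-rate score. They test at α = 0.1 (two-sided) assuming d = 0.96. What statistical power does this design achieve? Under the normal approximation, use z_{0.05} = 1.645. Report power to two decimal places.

For two equal groups, power = Φ(d·√(n/2) − z_{α/2}).
d·√(n/2) = 0.96 × √(12/2) = 0.96 × 2.449 = 2.352.
z_β = 2.352 − 1.645 = 0.707.
Power = Φ(0.707) = 0.760.

power ≈ 0.76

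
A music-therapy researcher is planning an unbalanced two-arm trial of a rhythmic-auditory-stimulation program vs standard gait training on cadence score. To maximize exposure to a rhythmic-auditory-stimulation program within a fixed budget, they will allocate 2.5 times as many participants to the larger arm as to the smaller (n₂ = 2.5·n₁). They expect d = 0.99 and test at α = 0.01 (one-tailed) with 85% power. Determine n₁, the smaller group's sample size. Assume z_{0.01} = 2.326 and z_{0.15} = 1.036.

n₁ = 17

With allocation ratio k = n₂/n₁ = 2.5, Var(x̄₁−x̄₂) = σ²(1/n₁ + 1/(k·n₁)) = σ²·(k+1)/(k·n₁).
So n₁ = (1 + 1/k)·((z_{α} + z_β)/d)² = 1.400 × (3.362/0.99)².
n₁ = 1.400 × 11.53 = 16.1.
Round up: n₁ = 17, giving n₂ = ⌈2.5 × 17⌉ = ⌈42.5⌉ = 43.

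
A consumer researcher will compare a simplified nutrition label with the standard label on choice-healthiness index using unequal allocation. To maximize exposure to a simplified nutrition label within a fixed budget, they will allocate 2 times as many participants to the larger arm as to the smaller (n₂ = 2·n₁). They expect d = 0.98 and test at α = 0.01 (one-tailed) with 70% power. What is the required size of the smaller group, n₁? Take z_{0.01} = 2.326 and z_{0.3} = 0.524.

n₁ = 13

With allocation ratio k = n₂/n₁ = 2, Var(x̄₁−x̄₂) = σ²(1/n₁ + 1/(k·n₁)) = σ²·(k+1)/(k·n₁).
So n₁ = (1 + 1/k)·((z_{α} + z_β)/d)² = 1.500 × (2.850/0.98)².
n₁ = 1.500 × 8.46 = 12.7.
Round up: n₁ = 13, giving n₂ = 2 × 13 = 26.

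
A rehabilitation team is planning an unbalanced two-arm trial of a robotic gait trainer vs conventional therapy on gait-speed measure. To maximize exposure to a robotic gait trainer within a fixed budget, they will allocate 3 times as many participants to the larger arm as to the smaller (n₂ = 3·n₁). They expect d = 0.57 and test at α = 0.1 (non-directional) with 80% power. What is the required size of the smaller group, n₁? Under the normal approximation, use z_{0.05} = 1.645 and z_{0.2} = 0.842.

With allocation ratio k = n₂/n₁ = 3, Var(x̄₁−x̄₂) = σ²(1/n₁ + 1/(k·n₁)) = σ²·(k+1)/(k·n₁).
So n₁ = (1 + 1/k)·((z_{α/2} + z_β)/d)² = 1.333 × (2.487/0.57)².
n₁ = 1.333 × 19.04 = 25.4.
Round up: n₁ = 26, giving n₂ = 3 × 26 = 78.

n₁ = 26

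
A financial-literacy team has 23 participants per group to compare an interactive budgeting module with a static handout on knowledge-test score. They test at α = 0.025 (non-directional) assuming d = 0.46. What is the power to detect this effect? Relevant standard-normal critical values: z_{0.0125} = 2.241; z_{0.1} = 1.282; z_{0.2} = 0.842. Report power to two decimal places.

For two equal groups, power = Φ(d·√(n/2) − z_{α/2}).
d·√(n/2) = 0.46 × √(23/2) = 0.46 × 3.391 = 1.560.
z_β = 1.560 − 2.241 = -0.681.
Power = Φ(-0.681) = 0.248.

power ≈ 0.25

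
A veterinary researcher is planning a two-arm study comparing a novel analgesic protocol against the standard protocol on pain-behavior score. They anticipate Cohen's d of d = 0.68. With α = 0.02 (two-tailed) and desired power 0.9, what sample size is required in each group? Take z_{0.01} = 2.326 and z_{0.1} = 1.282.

For two independent groups with equal n: n = 2·((z_{α/2} + z_β) / d)².
z_{α/2} + z_β = 2.326 + 1.282 = 3.608.
n = 2 × (3.608 / 0.68)² = 2 × 5.306² = 2 × 28.15 = 56.3.
Round up to the next whole participant.

n = 57 per group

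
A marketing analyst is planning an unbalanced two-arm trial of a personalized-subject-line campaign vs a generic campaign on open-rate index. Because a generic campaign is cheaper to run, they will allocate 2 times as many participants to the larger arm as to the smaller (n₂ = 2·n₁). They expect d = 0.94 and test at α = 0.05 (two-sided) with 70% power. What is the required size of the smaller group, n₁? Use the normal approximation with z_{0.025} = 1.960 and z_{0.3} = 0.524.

n₁ = 11

With allocation ratio k = n₂/n₁ = 2, Var(x̄₁−x̄₂) = σ²(1/n₁ + 1/(k·n₁)) = σ²·(k+1)/(k·n₁).
So n₁ = (1 + 1/k)·((z_{α/2} + z_β)/d)² = 1.500 × (2.484/0.94)².
n₁ = 1.500 × 6.98 = 10.5.
Round up: n₁ = 11, giving n₂ = 2 × 11 = 22.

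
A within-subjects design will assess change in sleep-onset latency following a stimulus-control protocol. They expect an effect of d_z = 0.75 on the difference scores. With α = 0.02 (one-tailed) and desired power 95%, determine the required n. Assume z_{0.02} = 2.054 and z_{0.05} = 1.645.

For a paired (one-sample on differences) test: n = ((z_{α} + z_β) / d)².
z_{α} + z_β = 2.054 + 1.645 = 3.699.
n = (3.699 / 0.75)² = 4.932² = 24.32.
Round up.

n = 25 pairs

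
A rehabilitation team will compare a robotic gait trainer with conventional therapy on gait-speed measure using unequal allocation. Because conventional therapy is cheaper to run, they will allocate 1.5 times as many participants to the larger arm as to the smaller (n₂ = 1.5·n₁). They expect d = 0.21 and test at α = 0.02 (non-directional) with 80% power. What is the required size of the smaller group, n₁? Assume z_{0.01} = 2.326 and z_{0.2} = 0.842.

n₁ = 380

With allocation ratio k = n₂/n₁ = 1.5, Var(x̄₁−x̄₂) = σ²(1/n₁ + 1/(k·n₁)) = σ²·(k+1)/(k·n₁).
So n₁ = (1 + 1/k)·((z_{α/2} + z_β)/d)² = 1.667 × (3.168/0.21)².
n₁ = 1.667 × 227.58 = 379.3.
Round up: n₁ = 380, giving n₂ = 1.5 × 380 = 570.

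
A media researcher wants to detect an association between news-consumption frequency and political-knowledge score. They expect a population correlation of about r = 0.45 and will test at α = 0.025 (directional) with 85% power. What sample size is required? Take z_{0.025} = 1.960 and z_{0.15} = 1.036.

n = 42

Fisher's z: C = ½·ln((1+r)/(1−r)) = ½·ln(2.6364) = 0.4847.
n = ((z_{α} + z_β)/C)² + 3.
(1.960 + 1.036) / 0.4847 = 2.996 / 0.4847 = 6.181.
n = 6.181² + 3 = 38.21 + 3 = 41.2.
Round up.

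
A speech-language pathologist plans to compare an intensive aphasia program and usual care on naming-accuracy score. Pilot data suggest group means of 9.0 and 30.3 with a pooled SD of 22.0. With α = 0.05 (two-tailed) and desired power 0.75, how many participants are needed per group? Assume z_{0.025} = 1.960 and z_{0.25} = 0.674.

n = 15 per group

Cohen's d = |M₁ − M₂| / SD_pooled = |9.0 − 30.3| / 22.0 = 21.3 / 22.0 = 0.968.
For two independent groups with equal n: n = 2·((z_{α/2} + z_β) / d)².
z_{α/2} + z_β = 1.960 + 0.674 = 2.634.
n = 2 × (2.634 / 0.968)² = 2 × 2.721² = 2 × 7.40 = 14.8.
Round up to the next whole participant.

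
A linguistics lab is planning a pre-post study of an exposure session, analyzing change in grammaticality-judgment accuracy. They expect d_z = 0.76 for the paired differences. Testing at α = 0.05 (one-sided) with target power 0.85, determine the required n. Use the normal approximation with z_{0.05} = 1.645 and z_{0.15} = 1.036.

n = 13 pairs

For a paired (one-sample on differences) test: n = ((z_{α} + z_β) / d)².
z_{α} + z_β = 1.645 + 1.036 = 2.681.
n = (2.681 / 0.76)² = 3.528² = 12.44.
Round up.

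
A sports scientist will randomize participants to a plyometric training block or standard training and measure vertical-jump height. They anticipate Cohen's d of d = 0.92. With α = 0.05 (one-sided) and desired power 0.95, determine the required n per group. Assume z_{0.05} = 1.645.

For two independent groups with equal n: n = 2·((z_{α} + z_β) / d)².
z_{α} + z_β = 1.645 + 1.645 = 3.290.
n = 2 × (3.290 / 0.92)² = 2 × 3.576² = 2 × 12.79 = 25.6.
Round up to the next whole participant.

n = 26 per group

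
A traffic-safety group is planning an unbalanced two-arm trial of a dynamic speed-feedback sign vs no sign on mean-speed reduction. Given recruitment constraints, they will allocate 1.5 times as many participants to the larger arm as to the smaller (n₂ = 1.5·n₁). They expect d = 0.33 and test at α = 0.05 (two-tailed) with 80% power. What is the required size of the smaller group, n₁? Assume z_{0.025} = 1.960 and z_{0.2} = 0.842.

With allocation ratio k = n₂/n₁ = 1.5, Var(x̄₁−x̄₂) = σ²(1/n₁ + 1/(k·n₁)) = σ²·(k+1)/(k·n₁).
So n₁ = (1 + 1/k)·((z_{α/2} + z_β)/d)² = 1.667 × (2.802/0.33)².
n₁ = 1.667 × 72.10 = 120.2.
Round up: n₁ = 121, giving n₂ = ⌈1.5 × 121⌉ = ⌈181.5⌉ = 182.

n₁ = 121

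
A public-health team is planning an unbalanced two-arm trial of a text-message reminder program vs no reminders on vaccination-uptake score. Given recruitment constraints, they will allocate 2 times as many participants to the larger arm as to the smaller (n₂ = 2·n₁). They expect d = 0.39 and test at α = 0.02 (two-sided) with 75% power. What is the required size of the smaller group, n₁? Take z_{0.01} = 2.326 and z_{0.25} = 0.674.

With allocation ratio k = n₂/n₁ = 2, Var(x̄₁−x̄₂) = σ²(1/n₁ + 1/(k·n₁)) = σ²·(k+1)/(k·n₁).
So n₁ = (1 + 1/k)·((z_{α/2} + z_β)/d)² = 1.500 × (3.000/0.39)².
n₁ = 1.500 × 59.17 = 88.8.
Round up: n₁ = 89, giving n₂ = 2 × 89 = 178.

n₁ = 89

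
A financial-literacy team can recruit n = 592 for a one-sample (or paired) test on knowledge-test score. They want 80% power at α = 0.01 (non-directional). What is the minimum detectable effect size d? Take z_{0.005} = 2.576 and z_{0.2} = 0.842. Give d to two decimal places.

d_min ≈ 0.14

For a single sample (or paired design) of n = 592: d_min = (z_{α/2} + z_β)/√n.
z-sum = 2.576 + 0.842 = 3.418.
d_min = 3.418 / √592 = 3.418 / 24.331 = 0.140.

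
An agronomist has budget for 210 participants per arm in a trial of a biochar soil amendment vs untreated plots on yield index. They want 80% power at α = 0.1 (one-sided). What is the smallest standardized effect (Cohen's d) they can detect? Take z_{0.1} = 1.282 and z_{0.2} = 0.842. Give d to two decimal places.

For two independent groups of n = 210 each: d_min = (z_{α} + z_β)·√(2/n).
z-sum = 1.282 + 0.842 = 2.124.
d_min = 2.124 × √(2/210) = 2.124 × 0.0976 = 0.207.

d_min ≈ 0.21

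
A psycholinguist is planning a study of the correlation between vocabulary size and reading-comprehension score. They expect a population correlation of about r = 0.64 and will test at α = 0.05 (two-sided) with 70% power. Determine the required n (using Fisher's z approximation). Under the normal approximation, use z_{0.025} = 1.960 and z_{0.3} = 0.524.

Fisher's z: C = ½·ln((1+r)/(1−r)) = ½·ln(4.5556) = 0.7582.
n = ((z_{α/2} + z_β)/C)² + 3.
(1.960 + 0.524) / 0.7582 = 2.484 / 0.7582 = 3.276.
n = 3.276² + 3 = 10.73 + 3 = 13.7.
Round up.

n = 14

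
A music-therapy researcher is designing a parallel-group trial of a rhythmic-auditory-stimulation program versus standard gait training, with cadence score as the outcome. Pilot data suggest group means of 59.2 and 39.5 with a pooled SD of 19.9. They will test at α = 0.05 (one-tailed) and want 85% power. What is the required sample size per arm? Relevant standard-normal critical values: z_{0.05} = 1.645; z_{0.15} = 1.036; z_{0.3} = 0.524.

n = 15 per group

Cohen's d = |M₁ − M₂| / SD_pooled = |59.2 − 39.5| / 19.9 = 19.7 / 19.9 = 0.990.
For two independent groups with equal n: n = 2·((z_{α} + z_β) / d)².
z_{α} + z_β = 1.645 + 1.036 = 2.681.
n = 2 × (2.681 / 0.990)² = 2 × 2.708² = 2 × 7.33 = 14.7.
Round up to the next whole participant.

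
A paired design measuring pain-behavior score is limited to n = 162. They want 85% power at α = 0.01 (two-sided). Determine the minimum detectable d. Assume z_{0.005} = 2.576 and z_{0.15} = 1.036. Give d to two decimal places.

d_min ≈ 0.28

For a single sample (or paired design) of n = 162: d_min = (z_{α/2} + z_β)/√n.
z-sum = 2.576 + 1.036 = 3.612.
d_min = 3.612 / √162 = 3.612 / 12.728 = 0.284.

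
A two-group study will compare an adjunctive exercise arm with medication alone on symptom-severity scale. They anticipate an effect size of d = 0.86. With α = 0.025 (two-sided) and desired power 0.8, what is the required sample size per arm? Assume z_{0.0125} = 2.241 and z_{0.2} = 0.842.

n = 26 per group

For two independent groups with equal n: n = 2·((z_{α/2} + z_β) / d)².
z_{α/2} + z_β = 2.241 + 0.842 = 3.083.
n = 2 × (3.083 / 0.86)² = 2 × 3.585² = 2 × 12.85 = 25.7.
Round up to the next whole participant.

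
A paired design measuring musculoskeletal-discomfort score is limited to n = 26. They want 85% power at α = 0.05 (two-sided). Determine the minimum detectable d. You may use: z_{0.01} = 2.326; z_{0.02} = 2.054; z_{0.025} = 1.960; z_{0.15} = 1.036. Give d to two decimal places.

d_min ≈ 0.59

For a single sample (or paired design) of n = 26: d_min = (z_{α/2} + z_β)/√n.
z-sum = 1.960 + 1.036 = 2.996.
d_min = 2.996 / √26 = 2.996 / 5.099 = 0.588.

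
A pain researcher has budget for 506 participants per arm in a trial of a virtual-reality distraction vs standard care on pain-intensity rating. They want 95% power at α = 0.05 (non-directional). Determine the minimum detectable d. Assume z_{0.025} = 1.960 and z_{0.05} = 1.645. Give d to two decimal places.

d_min ≈ 0.23

For two independent groups of n = 506 each: d_min = (z_{α/2} + z_β)·√(2/n).
z-sum = 1.960 + 1.645 = 3.605.
d_min = 3.605 × √(2/506) = 3.605 × 0.0629 = 0.227.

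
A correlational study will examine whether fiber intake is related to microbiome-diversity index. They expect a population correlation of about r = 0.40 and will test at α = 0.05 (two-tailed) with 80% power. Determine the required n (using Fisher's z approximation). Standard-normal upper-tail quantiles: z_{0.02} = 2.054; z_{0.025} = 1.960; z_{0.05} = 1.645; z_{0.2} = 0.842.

n = 47

Fisher's z: C = ½·ln((1+r)/(1−r)) = ½·ln(2.3333) = 0.4236.
n = ((z_{α/2} + z_β)/C)² + 3.
(1.960 + 0.842) / 0.4236 = 2.802 / 0.4236 = 6.615.
n = 6.615² + 3 = 43.75 + 3 = 46.8.
Round up.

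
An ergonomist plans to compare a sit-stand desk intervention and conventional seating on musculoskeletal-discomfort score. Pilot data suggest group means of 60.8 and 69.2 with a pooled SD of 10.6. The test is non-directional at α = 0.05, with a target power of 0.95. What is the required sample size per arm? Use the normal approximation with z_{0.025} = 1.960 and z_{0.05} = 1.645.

Cohen's d = |M₁ − M₂| / SD_pooled = |60.8 − 69.2| / 10.6 = 8.4 / 10.6 = 0.792.
For two independent groups with equal n: n = 2·((z_{α/2} + z_β) / d)².
z_{α/2} + z_β = 1.960 + 1.645 = 3.605.
n = 2 × (3.605 / 0.792)² = 2 × 4.552² = 2 × 20.72 = 41.4.
Round up to the next whole participant.

n = 42 per group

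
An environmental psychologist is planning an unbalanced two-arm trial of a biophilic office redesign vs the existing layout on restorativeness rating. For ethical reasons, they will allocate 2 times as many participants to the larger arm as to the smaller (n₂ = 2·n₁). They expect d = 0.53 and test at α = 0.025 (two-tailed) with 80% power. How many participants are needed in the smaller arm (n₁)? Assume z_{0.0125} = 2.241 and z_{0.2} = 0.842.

With allocation ratio k = n₂/n₁ = 2, Var(x̄₁−x̄₂) = σ²(1/n₁ + 1/(k·n₁)) = σ²·(k+1)/(k·n₁).
So n₁ = (1 + 1/k)·((z_{α/2} + z_β)/d)² = 1.500 × (3.083/0.53)².
n₁ = 1.500 × 33.84 = 50.8.
Round up: n₁ = 51, giving n₂ = 2 × 51 = 102.

n₁ = 51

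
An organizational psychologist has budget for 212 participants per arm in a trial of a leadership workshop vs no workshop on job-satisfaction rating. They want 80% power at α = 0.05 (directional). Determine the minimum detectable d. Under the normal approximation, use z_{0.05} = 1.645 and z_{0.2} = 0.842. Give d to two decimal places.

d_min ≈ 0.24

For two independent groups of n = 212 each: d_min = (z_{α} + z_β)·√(2/n).
z-sum = 1.645 + 0.842 = 2.487.
d_min = 2.487 × √(2/212) = 2.487 × 0.0971 = 0.242.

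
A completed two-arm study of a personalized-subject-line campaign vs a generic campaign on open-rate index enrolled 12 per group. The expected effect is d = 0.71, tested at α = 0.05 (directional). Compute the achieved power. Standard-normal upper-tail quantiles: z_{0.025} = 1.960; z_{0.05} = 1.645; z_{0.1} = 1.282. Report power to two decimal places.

power ≈ 0.54

For two equal groups, power = Φ(d·√(n/2) − z_{α}).
d·√(n/2) = 0.71 × √(12/2) = 0.71 × 2.449 = 1.739.
z_β = 1.739 − 1.645 = 0.094.
Power = Φ(0.094) = 0.538.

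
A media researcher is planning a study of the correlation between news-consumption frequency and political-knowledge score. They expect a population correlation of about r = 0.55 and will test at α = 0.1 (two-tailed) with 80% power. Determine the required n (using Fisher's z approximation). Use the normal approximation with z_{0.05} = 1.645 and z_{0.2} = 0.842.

Fisher's z: C = ½·ln((1+r)/(1−r)) = ½·ln(3.4444) = 0.6184.
n = ((z_{α/2} + z_β)/C)² + 3.
(1.645 + 0.842) / 0.6184 = 2.487 / 0.6184 = 4.022.
n = 4.022² + 3 = 16.17 + 3 = 19.2.
Round up.

n = 20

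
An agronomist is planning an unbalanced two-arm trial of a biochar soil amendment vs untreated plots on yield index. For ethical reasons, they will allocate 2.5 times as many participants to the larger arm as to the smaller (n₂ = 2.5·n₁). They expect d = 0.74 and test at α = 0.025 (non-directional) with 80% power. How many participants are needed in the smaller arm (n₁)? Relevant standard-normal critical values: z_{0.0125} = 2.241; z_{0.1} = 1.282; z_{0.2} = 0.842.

n₁ = 25

With allocation ratio k = n₂/n₁ = 2.5, Var(x̄₁−x̄₂) = σ²(1/n₁ + 1/(k·n₁)) = σ²·(k+1)/(k·n₁).
So n₁ = (1 + 1/k)·((z_{α/2} + z_β)/d)² = 1.400 × (3.083/0.74)².
n₁ = 1.400 × 17.36 = 24.3.
Round up: n₁ = 25, giving n₂ = ⌈2.5 × 25⌉ = ⌈62.5⌉ = 63.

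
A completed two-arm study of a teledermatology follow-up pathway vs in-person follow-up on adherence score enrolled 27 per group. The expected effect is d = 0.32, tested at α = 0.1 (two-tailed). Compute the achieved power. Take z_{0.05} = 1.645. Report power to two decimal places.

power ≈ 0.32

For two equal groups, power = Φ(d·√(n/2) − z_{α/2}).
d·√(n/2) = 0.32 × √(27/2) = 0.32 × 3.674 = 1.176.
z_β = 1.176 − 1.645 = -0.469.
Power = Φ(-0.469) = 0.319.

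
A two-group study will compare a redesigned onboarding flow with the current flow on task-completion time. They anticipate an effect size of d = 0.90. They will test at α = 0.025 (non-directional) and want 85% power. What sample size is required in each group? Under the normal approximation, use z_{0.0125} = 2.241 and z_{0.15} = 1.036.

n = 27 per group

For two independent groups with equal n: n = 2·((z_{α/2} + z_β) / d)².
z_{α/2} + z_β = 2.241 + 1.036 = 3.277.
n = 2 × (3.277 / 0.90)² = 2 × 3.641² = 2 × 13.26 = 26.5.
Round up to the next whole participant.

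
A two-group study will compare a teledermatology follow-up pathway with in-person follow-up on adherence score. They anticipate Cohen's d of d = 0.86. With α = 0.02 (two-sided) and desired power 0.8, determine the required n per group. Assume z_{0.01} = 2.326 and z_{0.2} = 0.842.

n = 28 per group

For two independent groups with equal n: n = 2·((z_{α/2} + z_β) / d)².
z_{α/2} + z_β = 2.326 + 0.842 = 3.168.
n = 2 × (3.168 / 0.86)² = 2 × 3.684² = 2 × 13.57 = 27.1.
Round up to the next whole participant.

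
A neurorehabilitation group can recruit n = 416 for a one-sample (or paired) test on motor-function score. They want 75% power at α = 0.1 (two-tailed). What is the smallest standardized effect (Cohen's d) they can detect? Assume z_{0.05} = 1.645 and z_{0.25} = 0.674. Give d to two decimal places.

d_min ≈ 0.11

For a single sample (or paired design) of n = 416: d_min = (z_{α/2} + z_β)/√n.
z-sum = 1.645 + 0.674 = 2.319.
d_min = 2.319 / √416 = 2.319 / 20.396 = 0.114.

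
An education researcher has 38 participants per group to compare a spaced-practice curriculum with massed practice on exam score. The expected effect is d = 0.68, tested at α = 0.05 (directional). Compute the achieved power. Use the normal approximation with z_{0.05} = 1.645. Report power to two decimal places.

For two equal groups, power = Φ(d·√(n/2) − z_{α}).
d·√(n/2) = 0.68 × √(38/2) = 0.68 × 4.359 = 2.964.
z_β = 2.964 − 1.645 = 1.319.
Power = Φ(1.319) = 0.906.

power ≈ 0.91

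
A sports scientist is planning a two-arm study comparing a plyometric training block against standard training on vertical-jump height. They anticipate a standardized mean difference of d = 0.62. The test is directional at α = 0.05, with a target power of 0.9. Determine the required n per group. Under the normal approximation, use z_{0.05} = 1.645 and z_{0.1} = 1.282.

n = 45 per group

For two independent groups with equal n: n = 2·((z_{α} + z_β) / d)².
z_{α} + z_β = 1.645 + 1.282 = 2.927.
n = 2 × (2.927 / 0.62)² = 2 × 4.721² = 2 × 22.29 = 44.6.
Round up to the next whole participant.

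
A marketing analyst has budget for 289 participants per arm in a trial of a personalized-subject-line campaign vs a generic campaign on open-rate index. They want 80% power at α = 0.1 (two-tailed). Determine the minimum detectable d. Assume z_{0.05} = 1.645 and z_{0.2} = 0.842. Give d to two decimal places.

d_min ≈ 0.21

For two independent groups of n = 289 each: d_min = (z_{α/2} + z_β)·√(2/n).
z-sum = 1.645 + 0.842 = 2.487.
d_min = 2.487 × √(2/289) = 2.487 × 0.0832 = 0.207.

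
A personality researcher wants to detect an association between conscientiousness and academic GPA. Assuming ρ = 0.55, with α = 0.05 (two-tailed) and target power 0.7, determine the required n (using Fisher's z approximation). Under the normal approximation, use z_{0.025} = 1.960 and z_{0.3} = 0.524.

n = 20

Fisher's z: C = ½·ln((1+r)/(1−r)) = ½·ln(3.4444) = 0.6184.
n = ((z_{α/2} + z_β)/C)² + 3.
(1.960 + 0.524) / 0.6184 = 2.484 / 0.6184 = 4.017.
n = 4.017² + 3 = 16.13 + 3 = 19.1.
Round up.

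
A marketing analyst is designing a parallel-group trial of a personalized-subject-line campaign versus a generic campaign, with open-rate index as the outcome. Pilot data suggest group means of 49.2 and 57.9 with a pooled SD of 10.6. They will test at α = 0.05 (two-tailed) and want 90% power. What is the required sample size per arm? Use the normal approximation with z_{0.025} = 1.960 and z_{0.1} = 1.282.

n = 32 per group

Cohen's d = |M₁ − M₂| / SD_pooled = |49.2 − 57.9| / 10.6 = 8.7 / 10.6 = 0.821.
For two independent groups with equal n: n = 2·((z_{α/2} + z_β) / d)².
z_{α/2} + z_β = 1.960 + 1.282 = 3.242.
n = 2 × (3.242 / 0.821)² = 2 × 3.949² = 2 × 15.59 = 31.2.
Round up to the next whole participant.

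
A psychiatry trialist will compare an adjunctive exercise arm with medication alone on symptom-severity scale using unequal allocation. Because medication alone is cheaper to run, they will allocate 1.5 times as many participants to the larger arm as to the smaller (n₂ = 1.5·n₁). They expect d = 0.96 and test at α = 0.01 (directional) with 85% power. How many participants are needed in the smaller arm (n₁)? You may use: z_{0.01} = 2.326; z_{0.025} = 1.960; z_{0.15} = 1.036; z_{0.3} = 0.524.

With allocation ratio k = n₂/n₁ = 1.5, Var(x̄₁−x̄₂) = σ²(1/n₁ + 1/(k·n₁)) = σ²·(k+1)/(k·n₁).
So n₁ = (1 + 1/k)·((z_{α} + z_β)/d)² = 1.667 × (3.362/0.96)².
n₁ = 1.667 × 12.26 = 20.4.
Round up: n₁ = 21, giving n₂ = ⌈1.5 × 21⌉ = ⌈31.5⌉ = 32.

n₁ = 21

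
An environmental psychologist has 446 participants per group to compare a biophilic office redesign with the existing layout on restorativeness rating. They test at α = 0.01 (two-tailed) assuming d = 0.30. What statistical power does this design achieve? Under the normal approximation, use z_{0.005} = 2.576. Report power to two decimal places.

power ≈ 0.97

For two equal groups, power = Φ(d·√(n/2) − z_{α/2}).
d·√(n/2) = 0.30 × √(446/2) = 0.30 × 14.933 = 4.480.
z_β = 4.480 − 2.576 = 1.904.
Power = Φ(1.904) = 0.972.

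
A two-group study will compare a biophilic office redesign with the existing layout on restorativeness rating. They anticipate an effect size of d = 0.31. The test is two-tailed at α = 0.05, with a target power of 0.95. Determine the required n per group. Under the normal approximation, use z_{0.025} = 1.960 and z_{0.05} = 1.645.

For two independent groups with equal n: n = 2·((z_{α/2} + z_β) / d)².
z_{α/2} + z_β = 1.960 + 1.645 = 3.605.
n = 2 × (3.605 / 0.31)² = 2 × 11.629² = 2 × 135.23 = 270.5.
Round up to the next whole participant.

n = 271 per group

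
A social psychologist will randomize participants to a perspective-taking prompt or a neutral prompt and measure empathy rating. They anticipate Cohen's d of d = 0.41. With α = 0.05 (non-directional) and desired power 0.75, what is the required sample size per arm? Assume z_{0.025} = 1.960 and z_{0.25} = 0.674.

n = 83 per group

For two independent groups with equal n: n = 2·((z_{α/2} + z_β) / d)².
z_{α/2} + z_β = 1.960 + 0.674 = 2.634.
n = 2 × (2.634 / 0.41)² = 2 × 6.424² = 2 × 41.27 = 82.5.
Round up to the next whole participant.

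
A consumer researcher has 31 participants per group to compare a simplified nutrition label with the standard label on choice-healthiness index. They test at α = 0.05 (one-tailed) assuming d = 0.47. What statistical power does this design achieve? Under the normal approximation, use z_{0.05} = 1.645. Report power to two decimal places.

For two equal groups, power = Φ(d·√(n/2) − z_{α}).
d·√(n/2) = 0.47 × √(31/2) = 0.47 × 3.937 = 1.850.
z_β = 1.850 − 1.645 = 0.205.
Power = Φ(0.205) = 0.581.

power ≈ 0.58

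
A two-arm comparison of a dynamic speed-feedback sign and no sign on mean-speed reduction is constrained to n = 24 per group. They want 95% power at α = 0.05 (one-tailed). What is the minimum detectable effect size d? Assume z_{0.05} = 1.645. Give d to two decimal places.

For two independent groups of n = 24 each: d_min = (z_{α} + z_β)·√(2/n).
z-sum = 1.645 + 1.645 = 3.290.
d_min = 3.290 × √(2/24) = 3.290 × 0.2887 = 0.950.

d_min ≈ 0.95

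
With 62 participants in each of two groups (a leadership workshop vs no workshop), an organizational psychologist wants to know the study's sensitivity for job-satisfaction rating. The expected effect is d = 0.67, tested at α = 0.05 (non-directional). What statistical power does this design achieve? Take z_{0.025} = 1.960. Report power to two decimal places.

power ≈ 0.96

For two equal groups, power = Φ(d·√(n/2) − z_{α/2}).
d·√(n/2) = 0.67 × √(62/2) = 0.67 × 5.568 = 3.730.
z_β = 3.730 − 1.960 = 1.770.
Power = Φ(1.770) = 0.962.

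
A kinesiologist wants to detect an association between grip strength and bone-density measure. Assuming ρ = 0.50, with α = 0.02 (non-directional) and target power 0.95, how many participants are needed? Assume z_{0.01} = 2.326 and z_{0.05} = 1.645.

n = 56

Fisher's z: C = ½·ln((1+r)/(1−r)) = ½·ln(3.0000) = 0.5493.
n = ((z_{α/2} + z_β)/C)² + 3.
(2.326 + 1.645) / 0.5493 = 3.971 / 0.5493 = 7.229.
n = 7.229² + 3 = 52.26 + 3 = 55.3.
Round up.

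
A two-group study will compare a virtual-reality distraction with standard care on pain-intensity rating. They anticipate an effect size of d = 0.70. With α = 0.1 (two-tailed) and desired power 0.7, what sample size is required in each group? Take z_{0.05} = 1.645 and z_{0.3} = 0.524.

n = 20 per group

For two independent groups with equal n: n = 2·((z_{α/2} + z_β) / d)².
z_{α/2} + z_β = 1.645 + 0.524 = 2.169.
n = 2 × (2.169 / 0.70)² = 2 × 3.099² = 2 × 9.60 = 19.2.
Round up to the next whole participant.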